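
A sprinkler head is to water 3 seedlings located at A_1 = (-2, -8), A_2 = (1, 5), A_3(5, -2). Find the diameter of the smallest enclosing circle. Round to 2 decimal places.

13.34

Side lengths²: A_1A_2² = 178, A_1A_3² = 85, A_2A_3² = 65.
Since A_1A_2² = 178 ≥ 85 + 65 = 150, the angle opposite A_1A_2 is not acute, so the smallest enclosing circle has A_1A_2 as diameter.
Centre = midpoint of A_1A_2 = (-0.5, -1.5), r² = 178/4 = 44.5.
Diameter = 2r = 2√(44.5) ≈ 13.34.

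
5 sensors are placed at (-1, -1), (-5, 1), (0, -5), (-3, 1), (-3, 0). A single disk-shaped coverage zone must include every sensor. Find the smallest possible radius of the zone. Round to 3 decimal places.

By Welzl's lemma the MEC is supported by two points (diametrically opposite) or three points (on a circumcircle).
The farthest pair is (-5, 1)–(0, -5) with squared distance 61. The circle on this segment as diameter has centre (-2.5, -2) and r² = 61/4 = 15.25.
Check (-1, -1): distance² to centre = 3.25 ≤ 15.25, so it lies inside.
All remaining points lie in this disk, and no smaller disk contains both endpoints, so this is the minimum enclosing circle.
r = √(15.25) ≈ 3.905.

3.905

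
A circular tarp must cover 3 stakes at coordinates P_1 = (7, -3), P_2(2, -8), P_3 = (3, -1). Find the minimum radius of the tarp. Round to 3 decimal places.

Side lengths²: P_1P_2² = 50, P_1P_3² = 20, P_2P_3² = 50.
Since P_2P_3² = 50 < 50 + 20 = 70, the triangle is acute, so the smallest enclosing circle is the circumcircle.
Circumcentre = (11/3, -14/3), r² = 125/9.
r = √(125/9) ≈ 3.727.

3.727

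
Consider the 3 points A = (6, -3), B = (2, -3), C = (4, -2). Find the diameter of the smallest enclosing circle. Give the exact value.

Side lengths²: AB² = 16, AC² = 5, BC² = 5.
Since AB² = 16 ≥ 5 + 5 = 10, the angle opposite AB is not acute, so the smallest enclosing circle has AB as diameter.
Centre = midpoint of AB = (4, -3), r² = 16/4 = 4.
Diameter = 2r = 2√4 = 4.

4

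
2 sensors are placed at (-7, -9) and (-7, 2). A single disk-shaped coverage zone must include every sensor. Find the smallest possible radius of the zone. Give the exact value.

5.5

The smallest circle enclosing two points has them as diameter endpoints.
Centre = midpoint = (-7, -3.5); r² = |(-7, -9)−(-7, 2)|²/4 = 121/4 = 30.25.
r = √(30.25) = 5.5.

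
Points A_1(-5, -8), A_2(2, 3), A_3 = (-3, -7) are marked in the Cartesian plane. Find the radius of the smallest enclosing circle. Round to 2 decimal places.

Side lengths²: A_1A_2² = 170, A_1A_3² = 5, A_2A_3² = 125.
Since A_1A_2² = 170 ≥ 125 + 5 = 130, the angle opposite A_1A_2 is not acute, so the smallest enclosing circle has A_1A_2 as diameter.
Centre = midpoint of A_1A_2 = (-1.5, -2.5), r² = 170/4 = 42.5.
r = √(42.5) ≈ 6.52.

6.52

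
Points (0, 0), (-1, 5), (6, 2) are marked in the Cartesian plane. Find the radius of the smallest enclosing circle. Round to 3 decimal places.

Call the three points A, B, C in the order given.
Side lengths²: AB² = 26, AC² = 40, BC² = 58.
Since BC² = 58 < 40 + 26 = 66, the triangle is acute, so the smallest enclosing circle is the circumcircle.
Circumcentre = (2.3125, 3.0625), r² = 14.7265625.
r = √(14.7265625) ≈ 3.838.

3.838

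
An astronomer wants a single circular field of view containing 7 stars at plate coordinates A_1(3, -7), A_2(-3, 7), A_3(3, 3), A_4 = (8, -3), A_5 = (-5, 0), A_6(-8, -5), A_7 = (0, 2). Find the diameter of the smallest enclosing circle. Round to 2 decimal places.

17.12

By Welzl's lemma the MEC is supported by two points (diametrically opposite) or three points (on a circumcircle).
The minimum enclosing circle is determined by three boundary points: A_2, A_4, A_6.
Their circumcentre is (-5/14, -8/7) with r² = 14365/196.
The farthest remaining point A_1 is at distance² 8933/196 ≤ 14365/196.
Diameter = 2r = 2√(14365/196) ≈ 17.12.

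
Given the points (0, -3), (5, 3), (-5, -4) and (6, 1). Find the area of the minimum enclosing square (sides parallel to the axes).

121

The bounding box has width 11 and height 7.
An axis-aligned square enclosing the set must have side ≥ max(width, height).
So the minimum side is max(11, 7) = 11.
Area = 11² = 121.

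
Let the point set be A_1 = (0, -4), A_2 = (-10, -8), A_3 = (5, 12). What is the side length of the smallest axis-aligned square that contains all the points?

20

The bounding box has width 15 and height 20.
An axis-aligned square enclosing the set must have side ≥ max(width, height).
So the minimum side is max(15, 20) = 20.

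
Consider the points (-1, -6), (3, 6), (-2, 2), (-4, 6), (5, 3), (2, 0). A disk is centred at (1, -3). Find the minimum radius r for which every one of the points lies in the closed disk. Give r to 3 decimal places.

10.296

The required radius is the distance from (1, -3) to the farthest point.
Squared distances: 13, 85, 34, 106, 52, 10.
Maximum is 106, attained at (-4, 6).
r = √106 ≈ 10.296.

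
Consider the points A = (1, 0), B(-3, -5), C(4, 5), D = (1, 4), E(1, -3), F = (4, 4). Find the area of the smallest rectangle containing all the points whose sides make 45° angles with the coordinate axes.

59.5

In coordinates u = x + y, v = x − y the rectangle is axis-aligned; the map (x,y)→(u,v) scales areas by 2.
u-values: 1, -8, 9, 5, -2, 8; range = 9 − (-8) = 17.
v-values: 1, 2, -1, -3, 4, 0; range = 4 − (-3) = 7.
Area = (17 × 7) / 2 = 59.5.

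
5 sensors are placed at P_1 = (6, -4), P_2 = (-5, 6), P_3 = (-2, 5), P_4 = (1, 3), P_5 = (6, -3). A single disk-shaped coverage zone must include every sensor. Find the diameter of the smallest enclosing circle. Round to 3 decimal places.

The minimum enclosing circle of a finite set is fixed by two of the points (as a diameter) or three (as a circumcircle).
The farthest pair is P_1–P_2 with squared distance 221. The circle on this segment as diameter has centre (0.5, 1) and r² = 221/4 = 55.25.
Check P_3: distance² to centre = 22.25 ≤ 55.25, so it lies inside.
All remaining points lie in this disk, and no smaller disk contains both endpoints, so this is the minimum enclosing circle.
Diameter = 2r = 2√(55.25) ≈ 14.866.

14.866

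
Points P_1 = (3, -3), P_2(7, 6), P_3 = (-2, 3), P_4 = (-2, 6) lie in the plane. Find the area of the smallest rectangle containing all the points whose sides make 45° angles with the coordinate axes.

In coordinates u = x + y, v = x − y the rectangle is axis-aligned; the map (x,y)→(u,v) scales areas by 2.
u-values: 0, 13, 1, 4; range = 13 − 0 = 13.
v-values: 6, 1, -5, -8; range = 6 − (-8) = 14.
Area = (13 × 14) / 2 = 91.

91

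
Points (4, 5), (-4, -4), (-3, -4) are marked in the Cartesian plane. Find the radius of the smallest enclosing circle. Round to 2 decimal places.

6.02

Call the three points A, B, C in the order given.
Side lengths²: AB² = 145, AC² = 130, BC² = 1.
Since AB² = 145 ≥ 130 + 1 = 131, the angle opposite AB is not acute, so the smallest enclosing circle has AB as diameter.
Centre = midpoint of AB = (0, 0.5), r² = 145/4 = 36.25.
r = √(36.25) ≈ 6.02.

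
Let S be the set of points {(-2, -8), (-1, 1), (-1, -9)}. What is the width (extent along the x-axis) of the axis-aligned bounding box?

max x = -1, min x = -2, so width = 1.

1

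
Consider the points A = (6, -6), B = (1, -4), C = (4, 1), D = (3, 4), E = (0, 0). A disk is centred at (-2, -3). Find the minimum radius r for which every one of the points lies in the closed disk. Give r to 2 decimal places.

The required radius is the distance from (-2, -3) to the farthest point.
Squared distances: 73, 10, 52, 74, 13.
Maximum is 74, attained at D.
r = √74 ≈ 8.60.

8.60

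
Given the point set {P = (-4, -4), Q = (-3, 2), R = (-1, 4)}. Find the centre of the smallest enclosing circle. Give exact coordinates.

(-2.5, 0)

Side lengths²: PQ² = 37, PR² = 73, QR² = 8.
Since PR² = 73 ≥ 37 + 8 = 45, the angle opposite PR is not acute, so the smallest enclosing circle has PR as diameter.
Centre = midpoint of PR = (-2.5, 0), r² = 73/4 = 18.25.
Centre = (-2.5, 0).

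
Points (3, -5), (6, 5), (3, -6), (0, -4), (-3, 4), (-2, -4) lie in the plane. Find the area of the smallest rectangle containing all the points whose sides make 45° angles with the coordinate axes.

136

In coordinates u = x + y, v = x − y the rectangle is axis-aligned; the map (x,y)→(u,v) scales areas by 2.
u-values: -2, 11, -3, -4, 1, -6; range = 11 − (-6) = 17.
v-values: 8, 1, 9, 4, -7, 2; range = 9 − (-7) = 16.
Area = (17 × 16) / 2 = 136.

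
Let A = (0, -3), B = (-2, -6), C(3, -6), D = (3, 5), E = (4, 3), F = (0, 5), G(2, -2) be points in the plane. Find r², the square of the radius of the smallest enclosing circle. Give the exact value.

36.5

The minimum enclosing circle of a finite set is fixed by two of the points (as a diameter) or three (as a circumcircle).
The farthest pair is B–D with squared distance 146. The circle on this segment as diameter has centre (0.5, -0.5) and r² = 146/4 = 36.5.
Check A: distance² to centre = 6.5 ≤ 36.5, so it lies inside.
All remaining points lie in this disk, and no smaller disk contains both endpoints, so this is the minimum enclosing circle.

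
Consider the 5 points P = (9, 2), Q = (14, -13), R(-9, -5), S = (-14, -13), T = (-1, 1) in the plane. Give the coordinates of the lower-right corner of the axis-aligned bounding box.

x-range [-14, 14], y-range [-13, 2].
The lower-right corner is (14, -13).

(14, -13)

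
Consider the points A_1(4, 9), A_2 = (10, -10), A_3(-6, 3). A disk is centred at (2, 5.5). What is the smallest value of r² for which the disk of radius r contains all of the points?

The required radius is the distance from (2, 5.5) to the farthest point.
Squared distances: 16.25, 304.25, 70.25.
Maximum is 304.25, attained at A_2.

304.25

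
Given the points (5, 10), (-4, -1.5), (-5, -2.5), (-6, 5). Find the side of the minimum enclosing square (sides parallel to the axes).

The bounding box has width 11 and height 12.5.
An axis-aligned square enclosing the set must have side ≥ max(width, height).
So the minimum side is max(11, 12.5) = 12.5.

12.5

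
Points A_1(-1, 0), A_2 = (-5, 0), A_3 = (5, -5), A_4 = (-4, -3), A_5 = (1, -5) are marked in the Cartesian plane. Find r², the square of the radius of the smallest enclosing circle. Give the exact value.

31.25

By Welzl's lemma the MEC is supported by two points (diametrically opposite) or three points (on a circumcircle).
The farthest pair is A_2–A_3 with squared distance 125. The circle on this segment as diameter has centre (0, -2.5) and r² = 125/4 = 31.25.
Check A_1: distance² to centre = 7.25 ≤ 31.25, so it lies inside.
All remaining points lie in this disk, and no smaller disk contains both endpoints, so this is the minimum enclosing circle.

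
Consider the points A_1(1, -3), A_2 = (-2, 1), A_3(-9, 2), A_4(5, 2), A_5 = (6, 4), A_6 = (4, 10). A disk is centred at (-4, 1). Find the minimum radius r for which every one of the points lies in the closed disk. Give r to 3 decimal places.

The required radius is the distance from (-4, 1) to the farthest point.
Squared distances: 41, 4, 26, 82, 109, 145.
Maximum is 145, attained at A_6.
r = √145 ≈ 12.042.

12.042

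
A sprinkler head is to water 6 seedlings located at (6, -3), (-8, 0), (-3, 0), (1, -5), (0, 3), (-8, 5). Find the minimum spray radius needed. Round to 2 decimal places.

8.06

A smallest enclosing disk is always determined by at most three of the input points on its boundary.
The farthest pair is (6, -3)–(-8, 5) with squared distance 260. The circle on this segment as diameter has centre (-1, 1) and r² = 260/4 = 65.
Check (-8, 0): distance² to centre = 50 ≤ 65, so it lies inside.
All remaining points lie in this disk, and no smaller disk contains both endpoints, so this is the minimum enclosing circle.
r = √65 ≈ 8.06.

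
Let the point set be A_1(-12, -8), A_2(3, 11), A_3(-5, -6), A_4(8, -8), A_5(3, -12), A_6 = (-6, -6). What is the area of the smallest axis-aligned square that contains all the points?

529

The bounding box has width 20 and height 23.
An axis-aligned square enclosing the set must have side ≥ max(width, height).
So the minimum side is max(20, 23) = 23.
Area = 23² = 529.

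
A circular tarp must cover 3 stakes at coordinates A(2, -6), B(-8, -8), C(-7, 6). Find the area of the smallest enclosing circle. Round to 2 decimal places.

190.11

Side lengths²: AB² = 104, AC² = 225, BC² = 197.
Since AC² = 225 < 197 + 104 = 301, the triangle is acute, so the smallest enclosing circle is the circumcircle.
Circumcentre = (-191/46, -57/46), r² = 64025/1058.
Area = π·r² = π·64025/1058 ≈ 190.11.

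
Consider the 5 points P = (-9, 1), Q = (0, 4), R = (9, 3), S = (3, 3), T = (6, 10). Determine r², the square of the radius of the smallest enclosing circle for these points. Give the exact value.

The minimum enclosing circle of a finite set is fixed by two of the points (as a diameter) or three (as a circumcircle).
The minimum enclosing circle is determined by three boundary points: P, R, T.
Their circumcentre is (-3/22, 71/22) with r² = 20213/242.
The farthest remaining point S is at distance² 2393/242 ≤ 20213/242.

20213/242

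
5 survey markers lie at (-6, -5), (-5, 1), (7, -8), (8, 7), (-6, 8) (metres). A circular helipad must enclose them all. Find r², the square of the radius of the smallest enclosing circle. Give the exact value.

The farthest pair is (7, -8)–(-6, 8) with squared distance 425. The circle on this segment as diameter has centre (0.5, 0) and r² = 425/4 = 106.25.
Check (-6, -5): distance² to centre = 67.25 ≤ 106.25, so it lies inside.
All remaining points lie in this disk, and no smaller disk contains both endpoints, so this is the minimum enclosing circle.

106.25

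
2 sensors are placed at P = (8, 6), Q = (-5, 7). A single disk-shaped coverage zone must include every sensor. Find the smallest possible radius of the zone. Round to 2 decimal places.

The smallest circle enclosing two points has them as diameter endpoints.
Centre = midpoint = (1.5, 6.5); r² = |PQ|²/4 = 170/4 = 42.5.
r = √(42.5) ≈ 6.52.

6.52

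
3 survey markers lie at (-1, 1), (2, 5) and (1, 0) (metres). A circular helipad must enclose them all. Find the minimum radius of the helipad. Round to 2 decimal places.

2.59

Call the three points A, B, C in the order given.
Side lengths²: AB² = 25, AC² = 5, BC² = 26.
Since BC² = 26 < 25 + 5 = 30, the triangle is acute, so the smallest enclosing circle is the circumcircle.
Circumcentre = (23/22, 57/22), r² = 1625/242.
r = √(1625/242) ≈ 2.59.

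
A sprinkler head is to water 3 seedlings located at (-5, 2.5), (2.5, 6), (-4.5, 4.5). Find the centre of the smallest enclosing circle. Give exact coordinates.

Call the three points A, B, C in the order given.
Side lengths²: AB² = 68.5, AC² = 4.25, BC² = 51.25.
Since AB² = 68.5 ≥ 51.25 + 4.25 = 55.5, the angle opposite AB is not acute, so the smallest enclosing circle has AB as diameter.
Centre = midpoint of AB = (-1.25, 4.25), r² = 68.5/4 = 17.125.
Centre = (-1.25, 4.25).

(-1.25, 4.25)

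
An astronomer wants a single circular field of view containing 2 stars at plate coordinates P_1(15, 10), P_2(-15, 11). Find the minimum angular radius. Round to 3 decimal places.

The smallest circle enclosing two points has them as diameter endpoints.
Centre = midpoint = (0, 10.5); r² = |P_1P_2|²/4 = 901/4 = 225.25.
r = √(225.25) ≈ 15.008.

15.008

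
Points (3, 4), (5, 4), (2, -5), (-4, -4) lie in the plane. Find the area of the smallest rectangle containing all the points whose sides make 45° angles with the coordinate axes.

In coordinates u = x + y, v = x − y the rectangle is axis-aligned; the map (x,y)→(u,v) scales areas by 2.
u-values: 7, 9, -3, -8; range = 9 − (-8) = 17.
v-values: -1, 1, 7, 0; range = 7 − (-1) = 8.
Area = (17 × 8) / 2 = 68.

68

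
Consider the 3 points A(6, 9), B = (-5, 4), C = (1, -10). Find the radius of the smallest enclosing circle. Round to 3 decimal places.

Side lengths²: AB² = 146, AC² = 386, BC² = 232.
Since AC² = 386 ≥ 232 + 146 = 378, the angle opposite AC is not acute, so the smallest enclosing circle has AC as diameter.
Centre = midpoint of AC = (3.5, -0.5), r² = 386/4 = 96.5.
r = √(96.5) ≈ 9.823.

9.823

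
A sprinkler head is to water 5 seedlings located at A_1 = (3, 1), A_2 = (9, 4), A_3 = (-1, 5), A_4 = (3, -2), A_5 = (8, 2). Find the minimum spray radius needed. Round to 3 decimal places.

The minimum enclosing circle is determined by three boundary points: A_2, A_3, A_4.
Their circumcentre is (85/22, 69/22) with r² = 6565/242.
The farthest remaining point A_5 is at distance² 4453/242 ≤ 6565/242.
r = √(6565/242) ≈ 5.208.

5.208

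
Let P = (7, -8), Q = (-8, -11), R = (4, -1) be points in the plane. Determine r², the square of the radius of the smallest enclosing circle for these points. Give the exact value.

22997/361

Side lengths²: PQ² = 234, PR² = 58, QR² = 244.
Since QR² = 244 < 234 + 58 = 292, the triangle is acute, so the smallest enclosing circle is the circumcircle.
Circumcentre = (-18/19, -138/19), r² = 22997/361.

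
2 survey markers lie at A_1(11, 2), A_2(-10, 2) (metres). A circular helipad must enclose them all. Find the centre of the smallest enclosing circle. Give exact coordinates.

The smallest circle enclosing two points has them as diameter endpoints.
Centre = midpoint = (0.5, 2); r² = |A_1A_2|²/4 = 441/4 = 110.25.
Centre = (0.5, 2).

(0.5, 2)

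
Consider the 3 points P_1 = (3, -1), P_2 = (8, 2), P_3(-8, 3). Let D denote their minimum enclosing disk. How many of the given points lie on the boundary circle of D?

2

Side lengths²: P_1P_2² = 34, P_1P_3² = 137, P_2P_3² = 257.
Since P_2P_3² = 257 ≥ 137 + 34 = 171, the angle opposite P_2P_3 is not acute, so the smallest enclosing circle has P_2P_3 as diameter.
Centre = midpoint of P_2P_3 = (0, 2.5), r² = 257/4 = 64.25.
The points at distance exactly r from the centre are P_2, P_3 — 2 points.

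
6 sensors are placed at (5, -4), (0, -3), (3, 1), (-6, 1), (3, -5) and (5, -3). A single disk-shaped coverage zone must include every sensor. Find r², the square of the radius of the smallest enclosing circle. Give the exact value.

A smallest enclosing disk is always determined by at most three of the input points on its boundary.
The farthest pair is (5, -4)–(-6, 1) with squared distance 146. The circle on this segment as diameter has centre (-0.5, -1.5) and r² = 146/4 = 36.5.
Check (0, -3): distance² to centre = 2.5 ≤ 36.5, so it lies inside.
All remaining points lie in this disk, and no smaller disk contains both endpoints, so this is the minimum enclosing circle.

36.5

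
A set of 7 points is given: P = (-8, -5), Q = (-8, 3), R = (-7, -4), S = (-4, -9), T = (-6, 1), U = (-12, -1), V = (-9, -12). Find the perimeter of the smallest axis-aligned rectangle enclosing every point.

Width = max x − min x = -4 − (-12) = 8.
Height = max y − min y = 3 − (-12) = 15.
Perimeter = 2(8 + 15) = 46.

46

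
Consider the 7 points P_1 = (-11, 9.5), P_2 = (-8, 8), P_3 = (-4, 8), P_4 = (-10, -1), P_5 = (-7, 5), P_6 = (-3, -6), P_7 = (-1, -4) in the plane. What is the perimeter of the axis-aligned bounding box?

Width = max x − min x = -1 − (-11) = 10.
Height = max y − min y = 9.5 − (-6) = 15.5.
Perimeter = 2(10 + 15.5) = 51.

51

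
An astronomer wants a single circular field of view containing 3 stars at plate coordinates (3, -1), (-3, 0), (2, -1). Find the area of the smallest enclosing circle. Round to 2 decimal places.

29.06

Call the three points A, B, C in the order given.
Side lengths²: AB² = 37, AC² = 1, BC² = 26.
Since AB² = 37 ≥ 26 + 1 = 27, the angle opposite AB is not acute, so the smallest enclosing circle has AB as diameter.
Centre = midpoint of AB = (0, -0.5), r² = 37/4 = 9.25.
Area = π·r² = π·9.25 ≈ 29.06.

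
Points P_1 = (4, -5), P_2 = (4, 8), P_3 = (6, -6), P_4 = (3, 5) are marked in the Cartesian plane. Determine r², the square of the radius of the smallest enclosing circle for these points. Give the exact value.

50

By Welzl's lemma the MEC is supported by two points (diametrically opposite) or three points (on a circumcircle).
The farthest pair is P_2–P_3 with squared distance 200. The circle on this segment as diameter has centre (5, 1) and r² = 200/4 = 50.
Check P_1: distance² to centre = 37 ≤ 50, so it lies inside.
All remaining points lie in this disk, and no smaller disk contains both endpoints, so this is the minimum enclosing circle.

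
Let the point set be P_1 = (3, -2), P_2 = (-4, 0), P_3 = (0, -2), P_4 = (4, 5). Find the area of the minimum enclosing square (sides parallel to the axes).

64

The bounding box has width 8 and height 7.
An axis-aligned square enclosing the set must have side ≥ max(width, height).
So the minimum side is max(8, 7) = 8.
Area = 8² = 64.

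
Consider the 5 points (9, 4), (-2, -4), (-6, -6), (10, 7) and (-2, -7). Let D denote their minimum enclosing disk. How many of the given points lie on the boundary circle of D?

2

The farthest pair is (-6, -6)–(10, 7) with squared distance 425. The circle on this segment as diameter has centre (2, 0.5) and r² = 425/4 = 106.25.
Check (9, 4): distance² to centre = 61.25 ≤ 106.25, so it lies inside.
All remaining points lie in this disk, and no smaller disk contains both endpoints, so this is the minimum enclosing circle.
The points at distance exactly r from the centre are (-6, -6), (10, 7) — 2 points.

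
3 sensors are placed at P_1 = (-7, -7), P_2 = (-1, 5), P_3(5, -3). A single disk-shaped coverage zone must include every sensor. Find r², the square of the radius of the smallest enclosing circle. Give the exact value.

Side lengths²: P_1P_2² = 180, P_1P_3² = 160, P_2P_3² = 100.
Since P_1P_2² = 180 < 160 + 100 = 260, the triangle is acute, so the smallest enclosing circle is the circumcircle.
Circumcentre = (-2, -2), r² = 50.

50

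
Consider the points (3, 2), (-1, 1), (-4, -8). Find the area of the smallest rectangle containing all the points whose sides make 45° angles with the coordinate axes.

51

In coordinates u = x + y, v = x − y the rectangle is axis-aligned; the map (x,y)→(u,v) scales areas by 2.
u-values: 5, 0, -12; range = 5 − (-12) = 17.
v-values: 1, -2, 4; range = 4 − (-2) = 6.
Area = (17 × 6) / 2 = 51.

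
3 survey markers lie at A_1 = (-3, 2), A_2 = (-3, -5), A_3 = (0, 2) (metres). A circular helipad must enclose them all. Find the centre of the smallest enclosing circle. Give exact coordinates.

(-1.5, -1.5)

Side lengths²: A_1A_2² = 49, A_1A_3² = 9, A_2A_3² = 58.
Since A_2A_3² = 58 ≥ 49 + 9 = 58, the angle opposite A_2A_3 is not acute, so the smallest enclosing circle has A_2A_3 as diameter.
Centre = midpoint of A_2A_3 = (-1.5, -1.5), r² = 58/4 = 14.5.
Centre = (-1.5, -1.5).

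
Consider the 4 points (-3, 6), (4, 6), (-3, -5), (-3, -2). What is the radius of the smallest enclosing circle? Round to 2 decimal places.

The farthest pair is (4, 6)–(-3, -5) with squared distance 170. The circle on this segment as diameter has centre (0.5, 0.5) and r² = 170/4 = 42.5.
Check (-3, 6): distance² to centre = 42.5 ≤ 42.5, so it lies inside.
All remaining points lie in this disk, and no smaller disk contains both endpoints, so this is the minimum enclosing circle.
r = √(42.5) ≈ 6.52.

6.52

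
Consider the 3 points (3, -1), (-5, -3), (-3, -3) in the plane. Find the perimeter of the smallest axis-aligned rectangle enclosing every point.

20

Width = max x − min x = 3 − (-5) = 8.
Height = max y − min y = -1 − (-3) = 2.
Perimeter = 2(8 + 2) = 20.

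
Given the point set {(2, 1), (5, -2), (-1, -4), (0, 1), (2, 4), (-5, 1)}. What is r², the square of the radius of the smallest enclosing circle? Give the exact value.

27.25

By Welzl's lemma the MEC is supported by two points (diametrically opposite) or three points (on a circumcircle).
The farthest pair is (5, -2)–(-5, 1) with squared distance 109. The circle on this segment as diameter has centre (0, -0.5) and r² = 109/4 = 27.25.
Check (2, 1): distance² to centre = 6.25 ≤ 27.25, so it lies inside.
All remaining points lie in this disk, and no smaller disk contains both endpoints, so this is the minimum enclosing circle.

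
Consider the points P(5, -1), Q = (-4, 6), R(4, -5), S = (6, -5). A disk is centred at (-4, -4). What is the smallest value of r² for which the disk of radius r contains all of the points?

101

The required radius is the distance from (-4, -4) to the farthest point.
Squared distances: 90, 100, 65, 101.
Maximum is 101, attained at S.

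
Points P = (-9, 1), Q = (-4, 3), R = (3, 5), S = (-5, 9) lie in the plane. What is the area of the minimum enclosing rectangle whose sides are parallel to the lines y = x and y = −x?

In coordinates u = x + y, v = x − y the rectangle is axis-aligned; the map (x,y)→(u,v) scales areas by 2.
u-values: -8, -1, 8, 4; range = 8 − (-8) = 16.
v-values: -10, -7, -2, -14; range = -2 − (-14) = 12.
Area = (16 × 12) / 2 = 96.

96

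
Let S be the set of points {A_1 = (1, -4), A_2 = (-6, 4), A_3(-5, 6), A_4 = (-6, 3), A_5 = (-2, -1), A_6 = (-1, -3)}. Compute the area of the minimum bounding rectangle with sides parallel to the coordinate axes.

70

x ranges over [-6, 1], width 7.
y ranges over [-4, 6], height 10.
Area = 7 × 10 = 70.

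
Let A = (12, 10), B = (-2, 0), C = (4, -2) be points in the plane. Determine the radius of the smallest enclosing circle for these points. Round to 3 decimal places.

8.602

Side lengths²: AB² = 296, AC² = 208, BC² = 40.
Since AB² = 296 ≥ 208 + 40 = 248, the angle opposite AB is not acute, so the smallest enclosing circle has AB as diameter.
Centre = midpoint of AB = (5, 5), r² = 296/4 = 74.
r = √74 ≈ 8.602.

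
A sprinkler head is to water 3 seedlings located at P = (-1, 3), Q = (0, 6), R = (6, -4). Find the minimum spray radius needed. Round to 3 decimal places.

Side lengths²: PQ² = 10, PR² = 98, QR² = 136.
Since QR² = 136 ≥ 98 + 10 = 108, the angle opposite QR is not acute, so the smallest enclosing circle has QR as diameter.
Centre = midpoint of QR = (3, 1), r² = 136/4 = 34.
r = √34 ≈ 5.831.

5.831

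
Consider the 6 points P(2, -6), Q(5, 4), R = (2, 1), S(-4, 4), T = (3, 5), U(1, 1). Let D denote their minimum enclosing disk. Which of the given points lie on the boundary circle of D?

By Welzl's lemma the MEC is supported by two points (diametrically opposite) or three points (on a circumcircle).
The minimum enclosing circle is determined by three boundary points: P, Q, S.
Their circumcentre is (0.5, -0.1) with r² = 37.06.
The farthest remaining point T is at distance² 32.26 ≤ 37.06.
The points at distance exactly r from the centre are P, Q, S — 3 points.

P, Q, S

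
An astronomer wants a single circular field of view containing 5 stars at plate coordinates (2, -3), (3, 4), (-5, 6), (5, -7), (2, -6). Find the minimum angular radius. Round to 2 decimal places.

The farthest pair is (-5, 6)–(5, -7) with squared distance 269. The circle on this segment as diameter has centre (0, -0.5) and r² = 269/4 = 67.25.
Check (2, -3): distance² to centre = 10.25 ≤ 67.25, so it lies inside.
All remaining points lie in this disk, and no smaller disk contains both endpoints, so this is the minimum enclosing circle.
r = √(67.25) ≈ 8.20.

8.20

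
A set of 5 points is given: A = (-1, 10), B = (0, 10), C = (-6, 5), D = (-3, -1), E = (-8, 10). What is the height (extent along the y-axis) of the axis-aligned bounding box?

11

max y = 10, min y = -1, so height = 11.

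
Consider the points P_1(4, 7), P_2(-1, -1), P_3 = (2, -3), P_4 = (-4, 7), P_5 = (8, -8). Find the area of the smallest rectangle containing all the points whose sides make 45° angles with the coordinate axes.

175.5

In coordinates u = x + y, v = x − y the rectangle is axis-aligned; the map (x,y)→(u,v) scales areas by 2.
u-values: 11, -2, -1, 3, 0; range = 11 − (-2) = 13.
v-values: -3, 0, 5, -11, 16; range = 16 − (-11) = 27.
Area = (13 × 27) / 2 = 175.5.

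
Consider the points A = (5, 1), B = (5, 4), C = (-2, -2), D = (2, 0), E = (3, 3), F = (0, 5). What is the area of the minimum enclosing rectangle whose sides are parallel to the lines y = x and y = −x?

58.5

In coordinates u = x + y, v = x − y the rectangle is axis-aligned; the map (x,y)→(u,v) scales areas by 2.
u-values: 6, 9, -4, 2, 6, 5; range = 9 − (-4) = 13.
v-values: 4, 1, 0, 2, 0, -5; range = 4 − (-5) = 9.
Area = (13 × 9) / 2 = 58.5.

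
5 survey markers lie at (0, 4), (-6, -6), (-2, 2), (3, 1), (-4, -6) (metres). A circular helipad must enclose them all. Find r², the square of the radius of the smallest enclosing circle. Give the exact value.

A smallest enclosing disk is always determined by at most three of the input points on its boundary.
The minimum enclosing circle is determined by three boundary points: (0, 4), (-6, -6), (3, 1).
Their circumcentre is (-2.375, -1.375) with r² = 34.53125.
The farthest remaining point (-4, -6) is at distance² 24.03125 ≤ 34.53125.

34.53125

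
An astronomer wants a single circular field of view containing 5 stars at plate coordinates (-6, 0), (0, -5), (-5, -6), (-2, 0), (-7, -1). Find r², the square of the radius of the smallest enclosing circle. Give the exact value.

The minimum enclosing circle of a finite set is fixed by two of the points (as a diameter) or three (as a circumcircle).
The farthest pair is (0, -5)–(-7, -1) with squared distance 65. The circle on this segment as diameter has centre (-3.5, -3) and r² = 65/4 = 16.25.
Check (-6, 0): distance² to centre = 15.25 ≤ 16.25, so it lies inside.
All remaining points lie in this disk, and no smaller disk contains both endpoints, so this is the minimum enclosing circle.

16.25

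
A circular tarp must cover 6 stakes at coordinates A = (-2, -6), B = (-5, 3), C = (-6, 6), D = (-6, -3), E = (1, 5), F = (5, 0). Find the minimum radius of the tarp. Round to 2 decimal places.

The minimum enclosing circle of a finite set is fixed by two of the points (as a diameter) or three (as a circumcircle).
The minimum enclosing circle is determined by three boundary points: A, C, F.
Their circumcentre is (-31/18, 41/54) with r² = 66725/1458.
The farthest remaining point D is at distance² 47285/1458 ≤ 66725/1458.
r = √(66725/1458) ≈ 6.76.

6.76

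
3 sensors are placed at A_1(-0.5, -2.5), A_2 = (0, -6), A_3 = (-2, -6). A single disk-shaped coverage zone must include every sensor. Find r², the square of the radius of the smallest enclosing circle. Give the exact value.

725/196

Side lengths²: A_1A_2² = 12.5, A_1A_3² = 14.5, A_2A_3² = 4.
Since A_1A_3² = 14.5 < 12.5 + 4 = 16.5, the triangle is acute, so the smallest enclosing circle is the circumcircle.
Circumcentre = (-1, -61/14), r² = 725/196.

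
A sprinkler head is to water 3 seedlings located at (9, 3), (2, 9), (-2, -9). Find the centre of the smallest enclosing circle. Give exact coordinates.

Call the three points A, B, C in the order given.
Side lengths²: AB² = 85, AC² = 265, BC² = 340.
Since BC² = 340 < 265 + 85 = 350, the triangle is acute, so the smallest enclosing circle is the circumcircle.
Circumcentre = (0.3, -1/15), r² = 15317/180.
Centre = (0.3, -1/15).

(0.3, -1/15)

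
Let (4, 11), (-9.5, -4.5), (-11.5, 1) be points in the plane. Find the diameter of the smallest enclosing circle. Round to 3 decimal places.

20.555

Call the three points A, B, C in the order given.
Side lengths²: AB² = 422.5, AC² = 340.25, BC² = 34.25.
Since AB² = 422.5 ≥ 340.25 + 34.25 = 374.5, the angle opposite AB is not acute, so the smallest enclosing circle has AB as diameter.
Centre = midpoint of AB = (-2.75, 3.25), r² = 422.5/4 = 105.625.
Diameter = 2r = 2√(105.625) ≈ 20.555.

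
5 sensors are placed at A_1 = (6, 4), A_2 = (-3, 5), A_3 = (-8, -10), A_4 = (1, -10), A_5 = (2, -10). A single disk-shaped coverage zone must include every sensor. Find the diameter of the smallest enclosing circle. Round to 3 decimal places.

The farthest pair is A_1–A_3 with squared distance 392. The circle on this segment as diameter has centre (-1, -3) and r² = 392/4 = 98.
Check A_2: distance² to centre = 68 ≤ 98, so it lies inside.
All remaining points lie in this disk, and no smaller disk contains both endpoints, so this is the minimum enclosing circle.
Diameter = 2r = 2√98 ≈ 19.799.

19.799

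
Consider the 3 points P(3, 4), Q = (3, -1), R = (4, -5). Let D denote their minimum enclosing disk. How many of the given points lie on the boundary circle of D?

Side lengths²: PQ² = 25, PR² = 82, QR² = 17.
Since PR² = 82 ≥ 25 + 17 = 42, the angle opposite PR is not acute, so the smallest enclosing circle has PR as diameter.
Centre = midpoint of PR = (3.5, -0.5), r² = 82/4 = 20.5.
The points at distance exactly r from the centre are P, R — 2 points.

2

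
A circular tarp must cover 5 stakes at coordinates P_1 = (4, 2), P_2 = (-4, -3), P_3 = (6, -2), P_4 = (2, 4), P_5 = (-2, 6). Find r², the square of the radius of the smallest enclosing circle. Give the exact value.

8585/242

A smallest enclosing disk is always determined by at most three of the input points on its boundary.
The minimum enclosing circle is determined by three boundary points: P_2, P_3, P_5.
Their circumcentre is (15/22, 15/22) with r² = 8585/242.
The farthest remaining point P_1 is at distance² 3085/242 ≤ 8585/242.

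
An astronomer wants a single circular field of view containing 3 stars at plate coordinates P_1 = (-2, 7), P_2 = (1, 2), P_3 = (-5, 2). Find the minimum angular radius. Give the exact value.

3.4

Side lengths²: P_1P_2² = 34, P_1P_3² = 34, P_2P_3² = 36.
Since P_2P_3² = 36 < 34 + 34 = 68, the triangle is acute, so the smallest enclosing circle is the circumcircle.
Circumcentre = (-2, 3.6), r² = 11.56.
r = √(11.56) = 3.4.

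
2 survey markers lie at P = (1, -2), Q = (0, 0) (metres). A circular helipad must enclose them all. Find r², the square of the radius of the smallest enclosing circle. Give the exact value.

The smallest circle enclosing two points has them as diameter endpoints.
Centre = midpoint = (0.5, -1); r² = |PQ|²/4 = 5/4 = 1.25.

1.25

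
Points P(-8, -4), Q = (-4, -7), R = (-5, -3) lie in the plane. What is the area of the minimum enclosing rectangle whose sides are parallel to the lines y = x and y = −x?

14

In coordinates u = x + y, v = x − y the rectangle is axis-aligned; the map (x,y)→(u,v) scales areas by 2.
u-values: -12, -11, -8; range = -8 − (-12) = 4.
v-values: -4, 3, -2; range = 3 − (-4) = 7.
Area = (4 × 7) / 2 = 14.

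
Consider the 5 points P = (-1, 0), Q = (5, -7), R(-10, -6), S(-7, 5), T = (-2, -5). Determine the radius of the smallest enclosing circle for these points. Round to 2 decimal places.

8.66

A smallest enclosing disk is always determined by at most three of the input points on its boundary.
The minimum enclosing circle is determined by three boundary points: Q, R, S.
Their circumcentre is (-31/14, -31/14) with r² = 7345/98.
The farthest remaining point T is at distance² 765/98 ≤ 7345/98.
r = √(7345/98) ≈ 8.66.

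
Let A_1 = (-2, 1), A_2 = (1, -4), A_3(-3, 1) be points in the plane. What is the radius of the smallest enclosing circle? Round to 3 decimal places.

Side lengths²: A_1A_2² = 34, A_1A_3² = 1, A_2A_3² = 41.
Since A_2A_3² = 41 ≥ 34 + 1 = 35, the angle opposite A_2A_3 is not acute, so the smallest enclosing circle has A_2A_3 as diameter.
Centre = midpoint of A_2A_3 = (-1, -1.5), r² = 41/4 = 10.25.
r = √(10.25) ≈ 3.202.

3.202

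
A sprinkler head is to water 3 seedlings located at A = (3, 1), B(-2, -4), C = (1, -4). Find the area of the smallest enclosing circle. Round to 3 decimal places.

39.270

Side lengths²: AB² = 50, AC² = 29, BC² = 9.
Since AB² = 50 ≥ 29 + 9 = 38, the angle opposite AB is not acute, so the smallest enclosing circle has AB as diameter.
Centre = midpoint of AB = (0.5, -1.5), r² = 50/4 = 12.5.
Area = π·r² = π·12.5 ≈ 39.270.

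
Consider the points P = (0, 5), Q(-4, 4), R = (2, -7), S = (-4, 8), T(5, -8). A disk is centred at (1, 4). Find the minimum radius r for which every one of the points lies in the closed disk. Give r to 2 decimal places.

12.65

The required radius is the distance from (1, 4) to the farthest point.
Squared distances: 2, 25, 122, 41, 160.
Maximum is 160, attained at T.
r = √160 ≈ 12.65.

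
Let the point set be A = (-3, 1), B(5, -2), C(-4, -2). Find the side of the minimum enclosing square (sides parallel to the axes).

9

The bounding box has width 9 and height 3.
An axis-aligned square enclosing the set must have side ≥ max(width, height).
So the minimum side is max(9, 3) = 9.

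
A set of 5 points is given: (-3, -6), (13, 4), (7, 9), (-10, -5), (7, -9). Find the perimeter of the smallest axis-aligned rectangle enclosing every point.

Width = max x − min x = 13 − (-10) = 23.
Height = max y − min y = 9 − (-9) = 18.
Perimeter = 2(23 + 18) = 82.

82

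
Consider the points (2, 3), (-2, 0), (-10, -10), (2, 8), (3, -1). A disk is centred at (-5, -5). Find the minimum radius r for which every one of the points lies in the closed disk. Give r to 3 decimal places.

The required radius is the distance from (-5, -5) to the farthest point.
Squared distances: 113, 34, 50, 218, 80.
Maximum is 218, attained at (2, 8).
r = √218 ≈ 14.765.

14.765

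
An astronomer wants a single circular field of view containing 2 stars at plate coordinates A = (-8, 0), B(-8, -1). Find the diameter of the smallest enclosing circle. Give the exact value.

The smallest circle enclosing two points has them as diameter endpoints.
Centre = midpoint = (-8, -0.5); r² = |AB|²/4 = 1/4 = 0.25.
Diameter = 2r = 2√(0.25) = 1.

1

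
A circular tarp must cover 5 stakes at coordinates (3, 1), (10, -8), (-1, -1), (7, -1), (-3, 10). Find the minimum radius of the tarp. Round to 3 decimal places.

11.102

The minimum enclosing circle of a finite set is fixed by two of the points (as a diameter) or three (as a circumcircle).
The farthest pair is (10, -8)–(-3, 10) with squared distance 493. The circle on this segment as diameter has centre (3.5, 1) and r² = 493/4 = 123.25.
Check (3, 1): distance² to centre = 0.25 ≤ 123.25, so it lies inside.
All remaining points lie in this disk, and no smaller disk contains both endpoints, so this is the minimum enclosing circle.
r = √(123.25) ≈ 11.102.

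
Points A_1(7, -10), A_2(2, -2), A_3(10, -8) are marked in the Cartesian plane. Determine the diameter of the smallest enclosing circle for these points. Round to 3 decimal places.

10.004

Side lengths²: A_1A_2² = 89, A_1A_3² = 13, A_2A_3² = 100.
Since A_2A_3² = 100 < 89 + 13 = 102, the triangle is acute, so the smallest enclosing circle is the circumcircle.
Circumcentre = (201/34, -87/17), r² = 28925/1156.
Diameter = 2r = 2√(28925/1156) ≈ 10.004.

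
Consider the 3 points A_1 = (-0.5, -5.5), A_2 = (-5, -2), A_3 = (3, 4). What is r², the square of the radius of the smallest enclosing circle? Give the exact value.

Side lengths²: A_1A_2² = 32.5, A_1A_3² = 102.5, A_2A_3² = 100.
Since A_1A_3² = 102.5 < 100 + 32.5 = 132.5, the triangle is acute, so the smallest enclosing circle is the circumcircle.
Circumcentre = (-1/22, -3/11), r² = 13325/484.

13325/484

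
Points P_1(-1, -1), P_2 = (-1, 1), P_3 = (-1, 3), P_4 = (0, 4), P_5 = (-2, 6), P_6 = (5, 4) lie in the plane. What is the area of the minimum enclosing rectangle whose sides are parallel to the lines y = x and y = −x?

In coordinates u = x + y, v = x − y the rectangle is axis-aligned; the map (x,y)→(u,v) scales areas by 2.
u-values: -2, 0, 2, 4, 4, 9; range = 9 − (-2) = 11.
v-values: 0, -2, -4, -4, -8, 1; range = 1 − (-8) = 9.
Area = (11 × 9) / 2 = 49.5.

49.5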